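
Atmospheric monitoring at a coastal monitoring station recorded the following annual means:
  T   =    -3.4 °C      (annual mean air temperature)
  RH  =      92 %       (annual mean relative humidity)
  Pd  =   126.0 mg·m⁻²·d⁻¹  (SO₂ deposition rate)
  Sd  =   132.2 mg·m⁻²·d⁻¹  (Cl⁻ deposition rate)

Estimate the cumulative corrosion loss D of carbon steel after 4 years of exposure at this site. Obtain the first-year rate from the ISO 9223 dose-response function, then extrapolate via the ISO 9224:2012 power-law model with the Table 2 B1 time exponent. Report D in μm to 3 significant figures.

carbon steel: f(T) = +0.150·(T−10) [T≤10 °C] = -2.0100
  SO₂ term: 1.77·126.0^0.52·exp(0.02·92-2.0100) = 18.46
  Cl⁻ term: 0.102·132.2^0.62·exp(0.033·92+0.04·-3.4) = 38.3
  r_corr = 18.46 + 38.3 = 56.77 μm/a
Long-term exponent b (ISO 9224 Table 2, B1) = 0.523
  D(4) = 56.77 × 4^0.523 = 56.77 × 2.065 = 117.2 μm

D(4) = 117 μm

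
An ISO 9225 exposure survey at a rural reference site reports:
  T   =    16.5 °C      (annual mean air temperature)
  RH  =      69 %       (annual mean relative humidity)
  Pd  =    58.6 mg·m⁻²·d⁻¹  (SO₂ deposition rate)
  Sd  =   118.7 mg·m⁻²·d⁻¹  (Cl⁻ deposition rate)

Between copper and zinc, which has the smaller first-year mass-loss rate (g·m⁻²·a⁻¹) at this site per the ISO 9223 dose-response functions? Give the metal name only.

copper: temperature factor f = -0.080·(6.5) = -0.5200
  sulphur-dioxide contribution → 0.5322 μm/a
  chloride contribution → 1.002 μm/a
  total first-year rate 1.534 μm/a
  mass loss = 1.534 μm/a × 8.96 g/cm³ = 13.74 g·m⁻²·a⁻¹
zinc: temperature factor f = -0.071·(6.5) = -0.4615
  sulphur-dioxide contribution → 1.165 μm/a
  chloride contribution → 1.881 μm/a
  ⇒ r_corr(zinc) = 3.046 μm/a
  mass loss = 3.046 μm/a × 7.14 g/cm³ = 21.75 g·m⁻²·a⁻¹
Ordering by g·m⁻²·a⁻¹: zinc (21.7) > copper (13.7)

copper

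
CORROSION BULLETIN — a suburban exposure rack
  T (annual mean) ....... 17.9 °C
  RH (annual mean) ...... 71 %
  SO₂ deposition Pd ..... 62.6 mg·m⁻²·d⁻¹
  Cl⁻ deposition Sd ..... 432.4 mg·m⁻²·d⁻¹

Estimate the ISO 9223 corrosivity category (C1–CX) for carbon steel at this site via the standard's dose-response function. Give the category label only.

C5

carbon steel: f(T) = -0.054·(T−10) [T>10 °C] = -0.4266
  SO₂ term: 1.77·62.6^0.52·exp(0.02·71-0.4266) = 41.08
  Sd branch = 0.102·Sd^0.62·e^(0.033·RH+0.04·T) = 93.62 μm/a
  r_corr = 41.08 + 93.62 = 134.7 μm/a
135 μm/a falls in (80, 200] for carbon steel → category C5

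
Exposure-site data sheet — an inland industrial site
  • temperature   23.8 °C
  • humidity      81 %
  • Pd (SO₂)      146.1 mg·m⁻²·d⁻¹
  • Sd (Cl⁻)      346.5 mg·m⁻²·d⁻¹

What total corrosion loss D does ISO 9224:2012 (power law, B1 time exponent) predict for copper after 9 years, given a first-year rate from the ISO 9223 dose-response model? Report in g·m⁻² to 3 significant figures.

D(9) = 144 g·m⁻²

copper: T>10 °C ⇒ hinge -0.080·(23.8−10) = -1.1040
  Pd branch = 0.0053·Pd^0.26·e^(0.059·RH+f) = 0.764 μm/a
  Sd branch = 0.01025·Sd^0.27·e^(0.036·RH+0.049·T) = 2.947 μm/a
  sum: 0.764 + 2.947 → r_corr = 3.711 μm/a
Power-law: D(9) = r_corr · 9^0.667
  D(9) = 3.711 × 9^0.667 = 3.711 × 4.33 = 16.07 μm
  Mass loss = 16.07 μm × 8.96 g/cm³ = 144 g·m⁻²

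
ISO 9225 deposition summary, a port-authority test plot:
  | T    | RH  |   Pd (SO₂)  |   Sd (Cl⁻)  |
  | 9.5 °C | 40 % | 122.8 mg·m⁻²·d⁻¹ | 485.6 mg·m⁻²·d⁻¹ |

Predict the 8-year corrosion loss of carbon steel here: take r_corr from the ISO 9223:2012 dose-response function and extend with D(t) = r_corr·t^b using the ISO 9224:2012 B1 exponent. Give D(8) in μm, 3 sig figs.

D(8) = 209 μm

carbon steel: temperature factor f = +0.150·(-0.5) = -0.0750
  SO₂ term: 1.77·122.8^0.52·exp(0.02·40-0.0750) = 44.59
  Cl⁻ term: 0.102·485.6^0.62·exp(0.033·40+0.04·9.5) = 25.85
  r_corr = 44.59 + 25.85 = 70.43 μm/a
ISO 9224: D(t) = r_corr · t^b with b = 0.523 (carbon steel, B1)
  D(8) = 70.43 × 8^0.523 = 70.43 × 2.967 = 209 μm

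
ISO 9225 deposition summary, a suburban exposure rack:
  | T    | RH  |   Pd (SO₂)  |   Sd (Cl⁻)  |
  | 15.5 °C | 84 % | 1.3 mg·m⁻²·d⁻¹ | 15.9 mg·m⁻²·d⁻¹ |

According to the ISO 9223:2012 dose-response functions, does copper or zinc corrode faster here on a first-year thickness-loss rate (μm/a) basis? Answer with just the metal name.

copper

copper: f(T) = -0.080·(T−10) [T>10 °C] = -0.4400
  sulphur-dioxide contribution → 0.519 μm/a
  chloride contribution → 0.9512 μm/a
  total first-year rate 1.47 μm/a
zinc: f(T) = -0.071·(T−10) [T>10 °C] = -0.3905
  sulphur-dioxide contribution → 0.4669 μm/a
  chloride contribution → 0.6192 μm/a
  ⇒ r_corr(zinc) = 1.086 μm/a
Ordering by μm/a: copper (1.47) > zinc (1.09)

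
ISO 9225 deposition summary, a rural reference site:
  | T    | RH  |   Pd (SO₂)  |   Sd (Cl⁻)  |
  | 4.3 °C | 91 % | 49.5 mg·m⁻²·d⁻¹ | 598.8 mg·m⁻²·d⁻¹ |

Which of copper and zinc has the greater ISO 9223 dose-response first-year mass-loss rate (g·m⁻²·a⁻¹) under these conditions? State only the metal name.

copper: T≤10 °C ⇒ hinge +0.126·(4.3−10) = -0.7182
  Pd branch = 0.0053·Pd^0.26·e^(0.059·RH+f) = 1.53 μm/a
  Cl⁻ term: 0.01025·598.8^0.27·exp(0.036·91+0.049·4.3) = 1.883
  sum: 1.53 + 1.883 → r_corr = 3.413 μm/a
  mass loss = 3.413 μm/a × 8.96 g/cm³ = 30.58 g·m⁻²·a⁻¹
zinc: f(T) = +0.038·(T−10) [T≤10 °C] = -0.2166
  SO₂ term: 0.0129·49.5^0.44·exp(0.046·91-0.2166) = 3.803
  Sd branch = 0.0175·Sd^0.57·e^(0.008·RH+0.085·T) = 2 μm/a
  r_corr = 3.803 + 2 = 5.803 μm/a
  mass loss = 5.803 μm/a × 7.14 g/cm³ = 41.43 g·m⁻²·a⁻¹
Ordering by g·m⁻²·a⁻¹: zinc (41.4) > copper (30.6)

zinc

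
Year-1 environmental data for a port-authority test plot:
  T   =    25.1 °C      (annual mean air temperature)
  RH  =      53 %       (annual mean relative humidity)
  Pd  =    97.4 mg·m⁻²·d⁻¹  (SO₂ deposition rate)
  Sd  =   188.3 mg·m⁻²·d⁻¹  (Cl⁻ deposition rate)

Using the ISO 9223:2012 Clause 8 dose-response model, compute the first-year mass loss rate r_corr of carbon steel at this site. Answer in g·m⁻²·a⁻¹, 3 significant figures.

r_corr = 515 g·m⁻²·a⁻¹

carbon steel: T>10 °C ⇒ hinge -0.054·(25.1−10) = -0.8154
  sulphur-dioxide contribution → 24.45 μm/a
  chloride contribution → 41.17 μm/a
  total first-year rate 65.62 μm/a
Convert to mass loss: 65.62 μm/a × 7.85 g/cm³ = 515.1 g·m⁻²·a⁻¹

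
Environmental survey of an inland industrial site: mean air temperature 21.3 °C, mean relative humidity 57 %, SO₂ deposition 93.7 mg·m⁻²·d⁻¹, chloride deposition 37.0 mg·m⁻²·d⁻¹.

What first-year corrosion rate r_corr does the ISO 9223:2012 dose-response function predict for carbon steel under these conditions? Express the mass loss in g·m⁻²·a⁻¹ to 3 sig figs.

carbon steel: f(T) = -0.054·(T−10) [T>10 °C] = -0.6102
  SO₂ term: 1.77·93.7^0.52·exp(0.02·57-0.6102) = 31.87
  Sd branch = 0.102·Sd^0.62·e^(0.033·RH+0.04·T) = 14.72 μm/a
  r_corr = 31.87 + 14.72 = 46.59 μm/a
Convert to mass loss: 46.59 μm/a × 7.85 g/cm³ = 365.7 g·m⁻²·a⁻¹

r_corr = 366 g·m⁻²·a⁻¹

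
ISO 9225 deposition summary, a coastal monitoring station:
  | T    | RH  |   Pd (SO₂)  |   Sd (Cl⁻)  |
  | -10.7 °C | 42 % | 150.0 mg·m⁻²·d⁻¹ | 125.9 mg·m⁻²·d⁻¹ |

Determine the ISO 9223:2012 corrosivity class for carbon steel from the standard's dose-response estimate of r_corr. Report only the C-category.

C2

carbon steel: f(T) = +0.150·(T−10) [T≤10 °C] = -3.1050
  sulphur-dioxide contribution → 2.488 μm/a
  chloride contribution → 5.329 μm/a
  ⇒ r_corr(carbon steel) = 7.817 μm/a
Category bounds: 1.3…25 μm/a bracket r_corr ⇒ C2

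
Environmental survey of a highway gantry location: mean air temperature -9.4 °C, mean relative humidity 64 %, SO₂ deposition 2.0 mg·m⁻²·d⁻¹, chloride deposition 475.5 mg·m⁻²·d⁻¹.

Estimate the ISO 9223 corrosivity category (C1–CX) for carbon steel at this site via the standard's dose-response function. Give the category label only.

C3

carbon steel: temperature factor f = +0.150·(-19.4) = -2.9100
  sulphur-dioxide contribution → 0.4973 μm/a
  chloride contribution → 26.45 μm/a
  ⇒ r_corr(carbon steel) = 26.94 μm/a
Category bounds: 25…50 μm/a bracket r_corr ⇒ C3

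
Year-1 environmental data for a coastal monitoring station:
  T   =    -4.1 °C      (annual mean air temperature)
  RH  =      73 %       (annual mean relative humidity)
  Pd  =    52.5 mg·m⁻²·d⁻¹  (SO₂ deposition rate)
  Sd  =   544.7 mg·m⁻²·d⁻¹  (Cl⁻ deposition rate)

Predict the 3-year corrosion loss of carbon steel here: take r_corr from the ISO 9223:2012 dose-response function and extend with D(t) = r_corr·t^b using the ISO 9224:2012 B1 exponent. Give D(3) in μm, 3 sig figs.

D(3) = 97.8 μm

carbon steel: temperature factor f = +0.150·(-14.1) = -2.1150
  SO₂ term: 1.77·52.5^0.52·exp(0.02·73-2.1150) = 7.211
  Sd branch = 0.102·Sd^0.62·e^(0.033·RH+0.04·T) = 47.86 μm/a
  r_corr = 7.211 + 47.86 = 55.07 μm/a
Long-term exponent b (ISO 9224 Table 2, B1) = 0.523
  D(3) = 55.07 × 3^0.523 = 55.07 × 1.776 = 97.83 μm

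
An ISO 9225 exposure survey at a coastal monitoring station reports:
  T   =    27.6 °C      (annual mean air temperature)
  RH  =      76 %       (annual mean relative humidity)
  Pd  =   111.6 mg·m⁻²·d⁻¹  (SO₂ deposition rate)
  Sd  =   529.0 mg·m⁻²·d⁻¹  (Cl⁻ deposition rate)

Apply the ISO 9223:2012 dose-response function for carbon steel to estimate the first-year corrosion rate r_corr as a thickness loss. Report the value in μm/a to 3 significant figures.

carbon steel: T>10 °C ⇒ hinge -0.054·(27.6−10) = -0.9504
  SO₂ term: 1.77·111.6^0.52·exp(0.02·76-0.9504) = 36.32
  Sd branch = 0.102·Sd^0.62·e^(0.033·RH+0.04·T) = 184.4 μm/a
  r_corr = 36.32 + 184.4 = 220.7 μm/a

r_corr = 221 μm/a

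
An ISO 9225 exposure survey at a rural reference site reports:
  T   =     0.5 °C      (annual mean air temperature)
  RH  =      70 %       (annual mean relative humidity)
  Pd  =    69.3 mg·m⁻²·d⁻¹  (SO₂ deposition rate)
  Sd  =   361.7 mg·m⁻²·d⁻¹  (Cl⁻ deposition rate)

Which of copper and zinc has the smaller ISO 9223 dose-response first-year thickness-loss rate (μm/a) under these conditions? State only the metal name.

copper: f(T) = +0.126·(T−10) [T≤10 °C] = -1.1970
  Pd branch = 0.0053·Pd^0.26·e^(0.059·RH+f) = 0.2997 μm/a
  Sd branch = 0.01025·Sd^0.27·e^(0.036·RH+0.049·T) = 0.6405 μm/a
  r_corr = 0.2997 + 0.6405 = 0.9402 μm/a
zinc: T≤10 °C ⇒ hinge +0.038·(0.5−10) = -0.3610
  SO₂ term: 0.0129·69.3^0.44·exp(0.046·70-0.3610) = 1.453
  Sd branch = 0.0175·Sd^0.57·e^(0.008·RH+0.085·T) = 0.9182 μm/a
  sum: 1.453 + 0.9182 → r_corr = 2.371 μm/a
Ordering by μm/a: zinc (2.37) > copper (0.94)

copper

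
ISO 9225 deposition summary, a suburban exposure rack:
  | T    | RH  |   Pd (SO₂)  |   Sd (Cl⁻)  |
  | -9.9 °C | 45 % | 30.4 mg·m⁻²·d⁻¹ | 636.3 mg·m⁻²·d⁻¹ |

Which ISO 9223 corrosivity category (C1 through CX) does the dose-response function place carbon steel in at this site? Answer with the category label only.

carbon steel: f(T) = +0.150·(T−10) [T≤10 °C] = -2.9850
  Pd branch = 1.77·Pd^0.52·e^(0.02·RH+f) = 1.299 μm/a
  Sd branch = 0.102·Sd^0.62·e^(0.033·RH+0.04·T) = 16.59 μm/a
  r_corr = 1.299 + 16.59 = 17.89 μm/a
17.9 μm/a falls in (1.3, 25] for carbon steel → category C2

C2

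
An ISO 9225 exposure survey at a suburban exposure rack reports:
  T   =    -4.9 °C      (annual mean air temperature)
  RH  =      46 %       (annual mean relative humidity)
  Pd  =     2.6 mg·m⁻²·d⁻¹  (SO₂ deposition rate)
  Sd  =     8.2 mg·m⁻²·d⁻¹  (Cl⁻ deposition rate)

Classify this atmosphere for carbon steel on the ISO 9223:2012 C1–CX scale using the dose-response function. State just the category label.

C2

carbon steel: T≤10 °C ⇒ hinge +0.150·(-4.9−10) = -2.2350
  sulphur-dioxide contribution → 0.781 μm/a
  chloride contribution → 1.41 μm/a
  ⇒ r_corr(carbon steel) = 2.191 μm/a
2.19 μm/a falls in (1.3, 25] for carbon steel → category C2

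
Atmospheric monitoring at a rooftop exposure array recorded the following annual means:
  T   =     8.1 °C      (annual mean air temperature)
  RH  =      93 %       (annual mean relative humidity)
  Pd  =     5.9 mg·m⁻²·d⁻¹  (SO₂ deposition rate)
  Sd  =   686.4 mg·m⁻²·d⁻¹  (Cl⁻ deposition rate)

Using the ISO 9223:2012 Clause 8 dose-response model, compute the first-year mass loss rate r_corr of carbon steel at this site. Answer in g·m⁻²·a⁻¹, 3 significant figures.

carbon steel: temperature factor f = +0.150·(-1.9) = -0.2850
  SO₂ term: 1.77·5.9^0.52·exp(0.02·93-0.2850) = 21.52
  Sd branch = 0.102·Sd^0.62·e^(0.033·RH+0.04·T) = 174.1 μm/a
  sum: 21.52 + 174.1 → r_corr = 195.6 μm/a
Convert to mass loss: 195.6 μm/a × 7.85 g/cm³ = 1536 g·m⁻²·a⁻¹

r_corr = 1.54e+03 g·m⁻²·a⁻¹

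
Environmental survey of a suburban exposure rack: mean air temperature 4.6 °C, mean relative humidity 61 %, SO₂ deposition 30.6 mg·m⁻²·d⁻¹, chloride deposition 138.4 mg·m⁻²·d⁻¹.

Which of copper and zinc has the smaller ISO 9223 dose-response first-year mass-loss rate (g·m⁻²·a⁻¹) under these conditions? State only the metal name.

copper

copper: temperature factor f = +0.126·(-5.4) = -0.6804
  Pd branch = 0.0053·Pd^0.26·e^(0.059·RH+f) = 0.2388 μm/a
  Sd branch = 0.01025·Sd^0.27·e^(0.036·RH+0.049·T) = 0.4369 μm/a
  sum: 0.2388 + 0.4369 → r_corr = 0.6758 μm/a
  mass loss = 0.6758 μm/a × 8.96 g/cm³ = 6.055 g·m⁻²·a⁻¹
zinc: f(T) = +0.038·(T−10) [T≤10 °C] = -0.2052
  SO₂ term: 0.0129·30.6^0.44·exp(0.046·61-0.2052) = 0.7831
  Sd branch = 0.0175·Sd^0.57·e^(0.008·RH+0.085·T) = 0.7002 μm/a
  sum: 0.7831 + 0.7002 → r_corr = 1.483 μm/a
  mass loss = 1.483 μm/a × 7.14 g/cm³ = 10.59 g·m⁻²·a⁻¹
Ordering by g·m⁻²·a⁻¹: zinc (10.6) > copper (6.06)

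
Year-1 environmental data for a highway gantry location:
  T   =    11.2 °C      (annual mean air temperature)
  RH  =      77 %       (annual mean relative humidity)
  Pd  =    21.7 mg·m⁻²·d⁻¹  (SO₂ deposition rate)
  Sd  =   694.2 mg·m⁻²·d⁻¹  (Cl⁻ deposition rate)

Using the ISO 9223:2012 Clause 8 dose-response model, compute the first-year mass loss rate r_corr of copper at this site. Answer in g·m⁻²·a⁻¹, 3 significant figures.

copper: T>10 °C ⇒ hinge -0.080·(11.2−10) = -0.0960
  sulphur-dioxide contribution → 1.007 μm/a
  chloride contribution → 1.66 μm/a
  ⇒ r_corr(copper) = 2.667 μm/a
Convert to mass loss: 2.667 μm/a × 8.96 g/cm³ = 23.9 g·m⁻²·a⁻¹

r_corr = 23.9 g·m⁻²·a⁻¹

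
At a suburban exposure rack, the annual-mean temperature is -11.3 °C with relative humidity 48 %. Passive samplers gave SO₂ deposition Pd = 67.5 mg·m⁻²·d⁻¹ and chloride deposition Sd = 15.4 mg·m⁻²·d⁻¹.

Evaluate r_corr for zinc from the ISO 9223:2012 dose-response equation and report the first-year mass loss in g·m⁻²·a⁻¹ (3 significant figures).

r_corr = 2.71 g·m⁻²·a⁻¹

zinc: T≤10 °C ⇒ hinge +0.038·(-11.3−10) = -0.8094
  SO₂ term: 0.0129·67.5^0.44·exp(0.046·48-0.8094) = 0.3333
  Sd branch = 0.0175·Sd^0.57·e^(0.008·RH+0.085·T) = 0.04673 μm/a
  r_corr = 0.3333 + 0.04673 = 0.3801 μm/a
Convert to mass loss: 0.3801 μm/a × 7.14 g/cm³ = 2.714 g·m⁻²·a⁻¹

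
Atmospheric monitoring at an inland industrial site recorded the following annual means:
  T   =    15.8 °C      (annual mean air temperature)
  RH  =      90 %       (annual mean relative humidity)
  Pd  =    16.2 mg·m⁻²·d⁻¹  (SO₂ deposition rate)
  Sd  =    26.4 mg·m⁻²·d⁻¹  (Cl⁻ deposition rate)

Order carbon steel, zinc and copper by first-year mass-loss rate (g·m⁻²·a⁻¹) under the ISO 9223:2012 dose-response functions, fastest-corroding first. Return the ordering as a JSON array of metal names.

["carbon steel", "copper", "zinc"]

carbon steel: temperature factor f = -0.054·(5.8) = -0.3132
  SO₂ term: 1.77·16.2^0.52·exp(0.02·90-0.3132) = 33.31
  Sd branch = 0.102·Sd^0.62·e^(0.033·RH+0.04·T) = 28.47 μm/a
  r_corr = 33.31 + 28.47 = 61.78 μm/a
  mass loss = 61.78 μm/a × 7.85 g/cm³ = 485 g·m⁻²·a⁻¹
zinc: temperature factor f = -0.071·(5.8) = -0.4118
  SO₂ term: 0.0129·16.2^0.44·exp(0.046·90-0.4118) = 1.828
  Cl⁻ term: 0.0175·26.4^0.57·exp(0.008·90+0.085·15.8) = 0.8898
  sum: 1.828 + 0.8898 → r_corr = 2.718 μm/a
  mass loss = 2.718 μm/a × 7.14 g/cm³ = 19.4 g·m⁻²·a⁻¹
copper: f(T) = -0.080·(T−10) [T>10 °C] = -0.4640
  Pd branch = 0.0053·Pd^0.26·e^(0.059·RH+f) = 1.391 μm/a
  Sd branch = 0.01025·Sd^0.27·e^(0.036·RH+0.049·T) = 1.374 μm/a
  r_corr = 1.391 + 1.374 = 2.765 μm/a
  mass loss = 2.765 μm/a × 8.96 g/cm³ = 24.77 g·m⁻²·a⁻¹
Ordering by g·m⁻²·a⁻¹: carbon steel (485) > copper (24.8) > zinc (19.4)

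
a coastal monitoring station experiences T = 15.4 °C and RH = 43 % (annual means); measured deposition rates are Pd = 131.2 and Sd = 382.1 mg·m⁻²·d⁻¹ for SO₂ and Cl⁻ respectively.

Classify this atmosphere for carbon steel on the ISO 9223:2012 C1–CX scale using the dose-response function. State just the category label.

C4

carbon steel: temperature factor f = -0.054·(5.4) = -0.2916
  sulphur-dioxide contribution → 39.46 μm/a
  chloride contribution → 31.14 μm/a
  total first-year rate 70.6 μm/a
Category bounds: 50…80 μm/a bracket r_corr ⇒ C4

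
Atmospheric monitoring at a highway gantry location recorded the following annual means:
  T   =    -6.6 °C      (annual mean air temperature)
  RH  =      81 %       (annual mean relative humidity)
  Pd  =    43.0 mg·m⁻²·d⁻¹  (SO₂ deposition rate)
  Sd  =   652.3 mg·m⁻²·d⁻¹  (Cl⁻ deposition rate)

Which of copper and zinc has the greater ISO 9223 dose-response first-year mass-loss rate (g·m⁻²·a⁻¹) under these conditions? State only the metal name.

copper: f(T) = +0.126·(T−10) [T≤10 °C] = -2.0916
  sulphur-dioxide contribution → 0.2071 μm/a
  chloride contribution → 0.7881 μm/a
  total first-year rate 0.9952 μm/a
  mass loss = 0.9952 μm/a × 8.96 g/cm³ = 8.917 g·m⁻²·a⁻¹
zinc: temperature factor f = +0.038·(-16.6) = -0.6308
  sulphur-dioxide contribution → 1.491 μm/a
  chloride contribution → 0.7675 μm/a
  ⇒ r_corr(zinc) = 2.259 μm/a
  mass loss = 2.259 μm/a × 7.14 g/cm³ = 16.13 g·m⁻²·a⁻¹
Ordering by g·m⁻²·a⁻¹: zinc (16.1) > copper (8.92)

zinc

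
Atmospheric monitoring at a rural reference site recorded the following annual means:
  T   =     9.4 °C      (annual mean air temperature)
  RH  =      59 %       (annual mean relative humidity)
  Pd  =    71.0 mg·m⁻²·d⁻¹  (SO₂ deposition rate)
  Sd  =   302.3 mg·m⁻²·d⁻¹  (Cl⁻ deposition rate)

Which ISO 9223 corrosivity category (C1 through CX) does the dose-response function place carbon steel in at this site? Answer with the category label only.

carbon steel: T≤10 °C ⇒ hinge +0.150·(9.4−10) = -0.0900
  Pd branch = 1.77·Pd^0.52·e^(0.02·RH+f) = 48.31 μm/a
  Cl⁻ term: 0.102·302.3^0.62·exp(0.033·59+0.04·9.4) = 35.92
  sum: 48.31 + 35.92 → r_corr = 84.23 μm/a
ISO 9223 Table 2 (carbon steel): 80 < 84.2 ≤ 200 μm/a ⇒ C5

C5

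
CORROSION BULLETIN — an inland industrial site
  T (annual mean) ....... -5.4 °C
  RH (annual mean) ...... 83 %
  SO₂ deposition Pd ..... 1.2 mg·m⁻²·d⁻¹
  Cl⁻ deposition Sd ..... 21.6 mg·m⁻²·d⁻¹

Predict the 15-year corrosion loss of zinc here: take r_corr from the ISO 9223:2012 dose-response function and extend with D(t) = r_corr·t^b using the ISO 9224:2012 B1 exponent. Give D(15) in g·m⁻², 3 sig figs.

D(15) = 30.9 g·m⁻²

zinc: f(T) = +0.038·(T−10) [T≤10 °C] = -0.5852
  sulphur-dioxide contribution → 0.3543 μm/a
  chloride contribution → 0.1238 μm/a
  ⇒ r_corr(zinc) = 0.4781 μm/a
ISO 9224: D(t) = r_corr · t^b with b = 0.813 (zinc, B1)
  D(15) = 0.4781 × 15^0.813 = 0.4781 × 9.04 = 4.322 μm
  Mass loss = 4.322 μm × 7.14 g/cm³ = 30.86 g·m⁻²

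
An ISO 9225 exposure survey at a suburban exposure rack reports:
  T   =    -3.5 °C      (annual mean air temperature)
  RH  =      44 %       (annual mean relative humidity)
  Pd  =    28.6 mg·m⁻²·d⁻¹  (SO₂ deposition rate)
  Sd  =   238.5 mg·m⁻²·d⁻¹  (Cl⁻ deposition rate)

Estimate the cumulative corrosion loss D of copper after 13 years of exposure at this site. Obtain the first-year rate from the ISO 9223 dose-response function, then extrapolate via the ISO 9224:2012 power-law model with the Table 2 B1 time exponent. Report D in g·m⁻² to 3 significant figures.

copper: f(T) = +0.126·(T−10) [T≤10 °C] = -1.7010
  sulphur-dioxide contribution → 0.03102 μm/a
  chloride contribution → 0.1845 μm/a
  ⇒ r_corr(copper) = 0.2156 μm/a
Power-law: D(13) = r_corr · 13^0.667
  D(13) = 0.2156 × 13^0.667 = 0.2156 × 5.534 = 1.193 μm
  Mass loss = 1.193 μm × 8.96 g/cm³ = 10.69 g·m⁻²

D(13) = 10.7 g·m⁻²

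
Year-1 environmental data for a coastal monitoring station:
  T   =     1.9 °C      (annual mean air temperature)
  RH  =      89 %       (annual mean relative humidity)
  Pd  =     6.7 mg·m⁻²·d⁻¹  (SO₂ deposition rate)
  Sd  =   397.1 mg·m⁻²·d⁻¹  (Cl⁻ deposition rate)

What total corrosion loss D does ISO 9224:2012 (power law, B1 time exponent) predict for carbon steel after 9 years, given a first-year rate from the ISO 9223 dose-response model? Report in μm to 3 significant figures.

carbon steel: T≤10 °C ⇒ hinge +0.150·(1.9−10) = -1.2150
  Pd branch = 1.77·Pd^0.52·e^(0.02·RH+f) = 8.374 μm/a
  Sd branch = 0.102·Sd^0.62·e^(0.033·RH+0.04·T) = 84.81 μm/a
  sum: 8.374 + 84.81 → r_corr = 93.18 μm/a
Long-term exponent b (ISO 9224 Table 2, B1) = 0.523
  D(9) = 93.18 × 9^0.523 = 93.18 × 3.156 = 294 μm

D(9) = 294 μm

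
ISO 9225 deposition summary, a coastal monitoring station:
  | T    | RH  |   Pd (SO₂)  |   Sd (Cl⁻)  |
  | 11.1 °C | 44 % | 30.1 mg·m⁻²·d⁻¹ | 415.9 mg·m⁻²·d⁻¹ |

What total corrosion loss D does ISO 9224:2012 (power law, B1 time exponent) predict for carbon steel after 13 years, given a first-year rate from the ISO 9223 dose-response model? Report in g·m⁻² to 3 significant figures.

carbon steel: f(T) = -0.054·(T−10) [T>10 °C] = -0.0594
  Pd branch = 1.77·Pd^0.52·e^(0.02·RH+f) = 23.62 μm/a
  Sd branch = 0.102·Sd^0.62·e^(0.033·RH+0.04·T) = 28.56 μm/a
  r_corr = 23.62 + 28.56 = 52.18 μm/a
ISO 9224: D(t) = r_corr · t^b with b = 0.523 (carbon steel, B1)
  D(13) = 52.18 × 13^0.523 = 52.18 × 3.825 = 199.6 μm
  Mass loss = 199.6 μm × 7.85 g/cm³ = 1567 g·m⁻²

D(13) = 1.57e+03 g·m⁻²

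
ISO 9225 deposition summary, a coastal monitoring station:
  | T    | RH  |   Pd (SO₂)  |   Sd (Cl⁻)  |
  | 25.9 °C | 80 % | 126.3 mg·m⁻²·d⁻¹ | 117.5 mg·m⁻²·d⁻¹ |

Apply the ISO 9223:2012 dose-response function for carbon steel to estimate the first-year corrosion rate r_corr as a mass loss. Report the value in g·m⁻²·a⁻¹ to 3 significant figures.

r_corr = 968 g·m⁻²·a⁻¹

carbon steel: temperature factor f = -0.054·(15.9) = -0.8586
  Pd branch = 1.77·Pd^0.52·e^(0.02·RH+f) = 45.99 μm/a
  Cl⁻ term: 0.102·117.5^0.62·exp(0.033·80+0.04·25.9) = 77.36
  r_corr = 45.99 + 77.36 = 123.3 μm/a
Convert to mass loss: 123.3 μm/a × 7.85 g/cm³ = 968.3 g·m⁻²·a⁻¹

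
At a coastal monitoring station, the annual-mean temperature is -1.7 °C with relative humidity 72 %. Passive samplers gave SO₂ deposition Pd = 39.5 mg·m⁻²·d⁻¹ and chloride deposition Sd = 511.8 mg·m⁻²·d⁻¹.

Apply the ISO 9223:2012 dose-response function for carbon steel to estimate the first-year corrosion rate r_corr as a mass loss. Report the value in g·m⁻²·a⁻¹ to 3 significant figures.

r_corr = 454 g·m⁻²·a⁻¹

carbon steel: T≤10 °C ⇒ hinge +0.150·(-1.7−10) = -1.7550
  sulphur-dioxide contribution → 8.738 μm/a
  chloride contribution → 49.04 μm/a
  total first-year rate 57.78 μm/a
Convert to mass loss: 57.78 μm/a × 7.85 g/cm³ = 453.6 g·m⁻²·a⁻¹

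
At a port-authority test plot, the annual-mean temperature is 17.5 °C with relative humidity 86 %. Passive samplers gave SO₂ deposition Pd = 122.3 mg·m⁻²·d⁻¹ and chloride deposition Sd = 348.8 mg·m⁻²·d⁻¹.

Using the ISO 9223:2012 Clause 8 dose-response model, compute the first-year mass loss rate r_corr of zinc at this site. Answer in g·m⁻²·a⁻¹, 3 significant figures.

r_corr = 54.4 g·m⁻²·a⁻¹

zinc: temperature factor f = -0.071·(7.5) = -0.5325
  SO₂ term: 0.0129·122.3^0.44·exp(0.046·86-0.5325) = 3.28
  Sd branch = 0.0175·Sd^0.57·e^(0.008·RH+0.085·T) = 4.336 μm/a
  sum: 3.28 + 4.336 → r_corr = 7.616 μm/a
Convert to mass loss: 7.616 μm/a × 7.14 g/cm³ = 54.38 g·m⁻²·a⁻¹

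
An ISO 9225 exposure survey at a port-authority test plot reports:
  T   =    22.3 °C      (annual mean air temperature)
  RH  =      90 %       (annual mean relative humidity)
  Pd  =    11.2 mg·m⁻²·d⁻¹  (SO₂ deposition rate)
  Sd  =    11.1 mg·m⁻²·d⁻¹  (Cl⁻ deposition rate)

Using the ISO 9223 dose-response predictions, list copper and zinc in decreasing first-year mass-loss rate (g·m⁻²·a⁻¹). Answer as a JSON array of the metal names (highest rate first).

["copper", "zinc"]

copper: temperature factor f = -0.080·(12.3) = -0.9840
  SO₂ term: 0.0053·11.2^0.26·exp(0.059·90-0.9840) = 0.7513
  Cl⁻ term: 0.01025·11.1^0.27·exp(0.036·90+0.049·22.3) = 1.495
  sum: 0.7513 + 1.495 → r_corr = 2.246 μm/a
  mass loss = 2.246 μm/a × 8.96 g/cm³ = 20.13 g·m⁻²·a⁻¹
zinc: temperature factor f = -0.071·(12.3) = -0.8733
  Pd branch = 0.0129·Pd^0.44·e^(0.046·RH+f) = 0.9794 μm/a
  Cl⁻ term: 0.0175·11.1^0.57·exp(0.008·90+0.085·22.3) = 0.9436
  r_corr = 0.9794 + 0.9436 = 1.923 μm/a
  mass loss = 1.923 μm/a × 7.14 g/cm³ = 13.73 g·m⁻²·a⁻¹
Ordering by g·m⁻²·a⁻¹: copper (20.1) > zinc (13.7)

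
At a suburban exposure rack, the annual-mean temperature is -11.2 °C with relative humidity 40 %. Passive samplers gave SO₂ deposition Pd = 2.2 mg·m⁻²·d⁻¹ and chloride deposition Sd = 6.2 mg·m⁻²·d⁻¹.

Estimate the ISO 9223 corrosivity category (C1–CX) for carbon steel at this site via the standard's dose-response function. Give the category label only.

carbon steel: f(T) = +0.150·(T−10) [T≤10 °C] = -3.1800
  SO₂ term: 1.77·2.2^0.52·exp(0.02·40-3.1800) = 0.2468
  Cl⁻ term: 0.102·6.2^0.62·exp(0.033·40+0.04·-11.2) = 0.7561
  sum: 0.2468 + 0.7561 → r_corr = 1.003 μm/a
1 μm/a falls in (0, 1.3] for carbon steel → category C1

C1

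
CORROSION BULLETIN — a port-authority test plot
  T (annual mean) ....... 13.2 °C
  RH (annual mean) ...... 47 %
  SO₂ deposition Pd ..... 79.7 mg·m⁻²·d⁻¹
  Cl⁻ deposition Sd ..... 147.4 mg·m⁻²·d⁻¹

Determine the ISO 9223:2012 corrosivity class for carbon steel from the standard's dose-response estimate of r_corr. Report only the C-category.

C4

carbon steel: T>10 °C ⇒ hinge -0.054·(13.2−10) = -0.1728
  sulphur-dioxide contribution → 37.15 μm/a
  chloride contribution → 18.03 μm/a
  total first-year rate 55.18 μm/a
Category bounds: 50…80 μm/a bracket r_corr ⇒ C4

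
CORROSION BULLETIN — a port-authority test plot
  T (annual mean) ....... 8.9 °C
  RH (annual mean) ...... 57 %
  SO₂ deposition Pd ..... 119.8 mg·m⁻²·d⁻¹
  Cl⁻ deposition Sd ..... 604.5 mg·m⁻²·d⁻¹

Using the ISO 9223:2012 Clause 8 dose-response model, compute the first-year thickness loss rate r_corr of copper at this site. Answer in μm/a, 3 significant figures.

copper: f(T) = +0.126·(T−10) [T≤10 °C] = -0.1386
  Pd branch = 0.0053·Pd^0.26·e^(0.059·RH+f) = 0.4624 μm/a
  Sd branch = 0.01025·Sd^0.27·e^(0.036·RH+0.049·T) = 0.6955 μm/a
  r_corr = 0.4624 + 0.6955 = 1.158 μm/a

r_corr = 1.16 μm/a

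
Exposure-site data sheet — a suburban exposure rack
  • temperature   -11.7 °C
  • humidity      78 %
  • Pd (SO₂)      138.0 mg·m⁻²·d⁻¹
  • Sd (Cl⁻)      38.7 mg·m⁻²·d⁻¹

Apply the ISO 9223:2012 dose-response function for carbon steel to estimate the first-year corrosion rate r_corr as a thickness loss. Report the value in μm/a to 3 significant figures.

r_corr = 12.3 μm/a

carbon steel: temperature factor f = +0.150·(-21.7) = -3.2550
  SO₂ term: 1.77·138.0^0.52·exp(0.02·78-3.2550) = 4.213
  Sd branch = 0.102·Sd^0.62·e^(0.033·RH+0.04·T) = 8.084 μm/a
  r_corr = 4.213 + 8.084 = 12.3 μm/a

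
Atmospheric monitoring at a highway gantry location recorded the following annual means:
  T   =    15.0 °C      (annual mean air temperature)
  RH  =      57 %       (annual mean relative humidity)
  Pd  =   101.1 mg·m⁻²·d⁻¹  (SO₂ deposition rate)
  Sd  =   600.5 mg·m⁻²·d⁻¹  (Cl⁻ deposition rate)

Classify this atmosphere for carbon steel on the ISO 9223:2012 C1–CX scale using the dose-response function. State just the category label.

C5

carbon steel: f(T) = -0.054·(T−10) [T>10 °C] = -0.2700
  sulphur-dioxide contribution → 46.59 μm/a
  chloride contribution → 64.38 μm/a
  ⇒ r_corr(carbon steel) = 111 μm/a
ISO 9223 Table 2 (carbon steel): 80 < 111 ≤ 200 μm/a ⇒ C5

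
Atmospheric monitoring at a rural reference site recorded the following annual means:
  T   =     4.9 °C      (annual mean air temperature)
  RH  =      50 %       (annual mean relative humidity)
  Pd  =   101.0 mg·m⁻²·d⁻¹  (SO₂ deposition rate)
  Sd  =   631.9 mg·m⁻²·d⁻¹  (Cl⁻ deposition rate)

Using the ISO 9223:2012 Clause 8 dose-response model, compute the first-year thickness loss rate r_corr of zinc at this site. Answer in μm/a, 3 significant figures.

r_corr = 2.37 μm/a

zinc: T≤10 °C ⇒ hinge +0.038·(4.9−10) = -0.1938
  SO₂ term: 0.0129·101.0^0.44·exp(0.046·50-0.1938) = 0.8076
  Cl⁻ term: 0.0175·631.9^0.57·exp(0.008·50+0.085·4.9) = 1.563
  r_corr = 0.8076 + 1.563 = 2.371 μm/a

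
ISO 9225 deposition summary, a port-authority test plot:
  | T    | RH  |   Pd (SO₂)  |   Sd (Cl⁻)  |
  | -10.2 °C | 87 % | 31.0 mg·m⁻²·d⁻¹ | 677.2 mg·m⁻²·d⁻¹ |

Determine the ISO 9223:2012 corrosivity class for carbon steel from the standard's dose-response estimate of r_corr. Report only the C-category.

C4

carbon steel: T≤10 °C ⇒ hinge +0.150·(-10.2−10) = -3.0300
  Pd branch = 1.77·Pd^0.52·e^(0.02·RH+f) = 2.906 μm/a
  Sd branch = 0.102·Sd^0.62·e^(0.033·RH+0.04·T) = 68.13 μm/a
  sum: 2.906 + 68.13 → r_corr = 71.03 μm/a
71 μm/a falls in (50, 80] for carbon steel → category C4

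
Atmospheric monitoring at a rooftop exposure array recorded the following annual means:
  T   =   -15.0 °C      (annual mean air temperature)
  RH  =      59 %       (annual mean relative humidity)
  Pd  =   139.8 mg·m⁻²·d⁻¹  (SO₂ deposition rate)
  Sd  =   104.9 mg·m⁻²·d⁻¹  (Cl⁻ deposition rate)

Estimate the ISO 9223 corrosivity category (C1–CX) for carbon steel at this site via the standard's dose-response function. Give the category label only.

carbon steel: T≤10 °C ⇒ hinge +0.150·(-15.0−10) = -3.7500
  SO₂ term: 1.77·139.8^0.52·exp(0.02·59-3.7500) = 1.768
  Cl⁻ term: 0.102·104.9^0.62·exp(0.033·59+0.04·-15.0) = 7.022
  sum: 1.768 + 7.022 → r_corr = 8.79 μm/a
ISO 9223 Table 2 (carbon steel): 1.3 < 8.79 ≤ 25 μm/a ⇒ C2

C2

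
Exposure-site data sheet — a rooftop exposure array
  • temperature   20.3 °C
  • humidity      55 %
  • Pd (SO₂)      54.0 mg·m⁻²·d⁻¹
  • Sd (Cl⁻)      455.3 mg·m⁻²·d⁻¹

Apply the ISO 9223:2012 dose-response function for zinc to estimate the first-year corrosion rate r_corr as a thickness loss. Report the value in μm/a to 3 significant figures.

zinc: temperature factor f = -0.071·(10.3) = -0.7313
  SO₂ term: 0.0129·54.0^0.44·exp(0.046·55-0.7313) = 0.4508
  Cl⁻ term: 0.0175·455.3^0.57·exp(0.008·55+0.085·20.3) = 4.997
  r_corr = 0.4508 + 4.997 = 5.448 μm/a

r_corr = 5.45 μm/a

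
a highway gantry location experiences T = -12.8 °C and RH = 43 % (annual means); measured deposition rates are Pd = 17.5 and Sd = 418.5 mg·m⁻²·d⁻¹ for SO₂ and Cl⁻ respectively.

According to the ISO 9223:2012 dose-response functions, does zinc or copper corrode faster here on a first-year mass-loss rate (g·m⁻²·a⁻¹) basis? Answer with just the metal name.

zinc

zinc: temperature factor f = +0.038·(-22.8) = -0.8664
  Pd branch = 0.0129·Pd^0.44·e^(0.046·RH+f) = 0.1381 μm/a
  Sd branch = 0.0175·Sd^0.57·e^(0.008·RH+0.085·T) = 0.2596 μm/a
  sum: 0.1381 + 0.2596 → r_corr = 0.3977 μm/a
  mass loss = 0.3977 μm/a × 7.14 g/cm³ = 2.84 g·m⁻²·a⁻¹
copper: T≤10 °C ⇒ hinge +0.126·(-12.8−10) = -2.8728
  Pd branch = 0.0053·Pd^0.26·e^(0.059·RH+f) = 0.007973 μm/a
  Cl⁻ term: 0.01025·418.5^0.27·exp(0.036·43+0.049·-12.8) = 0.1314
  sum: 0.007973 + 0.1314 → r_corr = 0.1393 μm/a
  mass loss = 0.1393 μm/a × 8.96 g/cm³ = 1.248 g·m⁻²·a⁻¹
Ordering by g·m⁻²·a⁻¹: zinc (2.84) > copper (1.25)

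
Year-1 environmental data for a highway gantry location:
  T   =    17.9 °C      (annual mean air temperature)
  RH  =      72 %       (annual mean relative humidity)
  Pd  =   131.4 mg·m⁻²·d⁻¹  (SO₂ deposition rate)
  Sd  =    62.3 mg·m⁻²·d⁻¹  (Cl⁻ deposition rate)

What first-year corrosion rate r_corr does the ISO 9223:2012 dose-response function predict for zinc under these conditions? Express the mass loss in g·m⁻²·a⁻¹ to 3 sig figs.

zinc: T>10 °C ⇒ hinge -0.071·(17.9−10) = -0.5609
  SO₂ term: 0.0129·131.4^0.44·exp(0.046·72-0.5609) = 1.728
  Sd branch = 0.0175·Sd^0.57·e^(0.008·RH+0.085·T) = 1.503 μm/a
  r_corr = 1.728 + 1.503 = 3.231 μm/a
Convert to mass loss: 3.231 μm/a × 7.14 g/cm³ = 23.07 g·m⁻²·a⁻¹

r_corr = 23.1 g·m⁻²·a⁻¹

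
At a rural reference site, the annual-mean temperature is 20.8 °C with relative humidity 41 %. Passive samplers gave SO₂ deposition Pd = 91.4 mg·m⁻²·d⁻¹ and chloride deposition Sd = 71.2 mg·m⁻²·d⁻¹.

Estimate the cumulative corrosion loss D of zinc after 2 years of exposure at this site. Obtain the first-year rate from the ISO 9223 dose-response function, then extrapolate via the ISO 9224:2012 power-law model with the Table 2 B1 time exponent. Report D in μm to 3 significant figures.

zinc: T>10 °C ⇒ hinge -0.071·(20.8−10) = -0.7668
  Pd branch = 0.0129·Pd^0.44·e^(0.046·RH+f) = 0.2881 μm/a
  Sd branch = 0.0175·Sd^0.57·e^(0.008·RH+0.085·T) = 1.619 μm/a
  r_corr = 0.2881 + 1.619 = 1.907 μm/a
ISO 9224: D(t) = r_corr · t^b with b = 0.813 (zinc, B1)
  D(2) = 1.907 × 2^0.813 = 1.907 × 1.757 = 3.35 μm

D(2) = 3.35 μm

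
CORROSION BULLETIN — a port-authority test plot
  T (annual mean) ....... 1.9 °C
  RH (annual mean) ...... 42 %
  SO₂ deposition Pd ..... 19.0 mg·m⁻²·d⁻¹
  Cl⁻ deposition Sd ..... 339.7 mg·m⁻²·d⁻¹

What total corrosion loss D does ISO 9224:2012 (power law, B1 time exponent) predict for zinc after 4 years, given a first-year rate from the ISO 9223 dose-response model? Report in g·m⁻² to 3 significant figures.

zinc: temperature factor f = +0.038·(-8.1) = -0.3078
  sulphur-dioxide contribution → 0.2391 μm/a
  chloride contribution → 0.7977 μm/a
  ⇒ r_corr(zinc) = 1.037 μm/a
Long-term exponent b (ISO 9224 Table 2, B1) = 0.813
  D(4) = 1.037 × 4^0.813 = 1.037 × 3.087 = 3.2 μm
  Mass loss = 3.2 μm × 7.14 g/cm³ = 22.85 g·m⁻²

D(4) = 22.8 g·m⁻²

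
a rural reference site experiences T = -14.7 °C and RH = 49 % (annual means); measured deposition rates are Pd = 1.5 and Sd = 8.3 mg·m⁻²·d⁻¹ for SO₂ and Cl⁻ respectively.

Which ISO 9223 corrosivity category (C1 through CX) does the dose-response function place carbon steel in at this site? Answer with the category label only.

carbon steel: f(T) = +0.150·(T−10) [T≤10 °C] = -3.7050
  Pd branch = 1.77·Pd^0.52·e^(0.02·RH+f) = 0.1432 μm/a
  Sd branch = 0.102·Sd^0.62·e^(0.033·RH+0.04·T) = 1.06 μm/a
  sum: 0.1432 + 1.06 → r_corr = 1.203 μm/a
Category bounds: 0…1.3 μm/a bracket r_corr ⇒ C1

C1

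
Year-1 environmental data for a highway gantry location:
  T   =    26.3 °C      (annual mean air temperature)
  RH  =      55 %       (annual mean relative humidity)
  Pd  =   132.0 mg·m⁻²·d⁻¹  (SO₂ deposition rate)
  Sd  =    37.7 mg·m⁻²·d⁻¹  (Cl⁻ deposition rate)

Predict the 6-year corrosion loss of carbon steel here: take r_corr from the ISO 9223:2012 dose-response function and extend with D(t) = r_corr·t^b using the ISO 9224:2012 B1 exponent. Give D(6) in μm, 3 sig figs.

D(6) = 115 μm

carbon steel: f(T) = -0.054·(T−10) [T>10 °C] = -0.8802
  sulphur-dioxide contribution → 27.93 μm/a
  chloride contribution → 17.02 μm/a
  total first-year rate 44.96 μm/a
ISO 9224: D(t) = r_corr · t^b with b = 0.523 (carbon steel, B1)
  D(6) = 44.96 × 6^0.523 = 44.96 × 2.553 = 114.8 μm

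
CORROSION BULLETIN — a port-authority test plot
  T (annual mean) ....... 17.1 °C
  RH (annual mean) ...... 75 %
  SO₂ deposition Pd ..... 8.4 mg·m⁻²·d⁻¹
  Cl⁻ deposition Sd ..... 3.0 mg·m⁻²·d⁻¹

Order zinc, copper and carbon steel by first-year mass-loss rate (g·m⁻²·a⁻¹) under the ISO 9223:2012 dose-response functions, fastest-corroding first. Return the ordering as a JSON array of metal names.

["carbon steel", "copper", "zinc"]

zinc: T>10 °C ⇒ hinge -0.071·(17.1−10) = -0.5041
  Pd branch = 0.0129·Pd^0.44·e^(0.046·RH+f) = 0.6261 μm/a
  Sd branch = 0.0175·Sd^0.57·e^(0.008·RH+0.085·T) = 0.2552 μm/a
  r_corr = 0.6261 + 0.2552 = 0.8813 μm/a
  mass loss = 0.8813 μm/a × 7.14 g/cm³ = 6.292 g·m⁻²·a⁻¹
copper: f(T) = -0.080·(T−10) [T>10 °C] = -0.5680
  SO₂ term: 0.0053·8.4^0.26·exp(0.059·75-0.5680) = 0.4362
  Cl⁻ term: 0.01025·3.0^0.27·exp(0.036·75+0.049·17.1) = 0.4743
  r_corr = 0.4362 + 0.4743 = 0.9105 μm/a
  mass loss = 0.9105 μm/a × 8.96 g/cm³ = 8.158 g·m⁻²·a⁻¹
carbon steel: f(T) = -0.054·(T−10) [T>10 °C] = -0.3834
  SO₂ term: 1.77·8.4^0.52·exp(0.02·75-0.3834) = 16.35
  Cl⁻ term: 0.102·3.0^0.62·exp(0.033·75+0.04·17.1) = 4.746
  sum: 16.35 + 4.746 → r_corr = 21.1 μm/a
  mass loss = 21.1 μm/a × 7.85 g/cm³ = 165.6 g·m⁻²·a⁻¹
Ordering by g·m⁻²·a⁻¹: carbon steel (166) > copper (8.16) > zinc (6.29)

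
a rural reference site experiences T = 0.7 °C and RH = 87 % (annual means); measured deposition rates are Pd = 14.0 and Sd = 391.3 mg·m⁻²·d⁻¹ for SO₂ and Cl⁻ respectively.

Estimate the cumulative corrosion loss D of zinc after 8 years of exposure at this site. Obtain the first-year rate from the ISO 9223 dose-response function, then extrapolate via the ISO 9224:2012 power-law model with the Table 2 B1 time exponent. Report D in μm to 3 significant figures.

zinc: f(T) = +0.038·(T−10) [T≤10 °C] = -0.3534
  SO₂ term: 0.0129·14.0^0.44·exp(0.046·87-0.3534) = 1.583
  Sd branch = 0.0175·Sd^0.57·e^(0.008·RH+0.085·T) = 1.119 μm/a
  r_corr = 1.583 + 1.119 = 2.702 μm/a
Long-term exponent b (ISO 9224 Table 2, B1) = 0.813
  D(8) = 2.702 × 8^0.813 = 2.702 × 5.423 = 14.65 μm

D(8) = 14.7 μm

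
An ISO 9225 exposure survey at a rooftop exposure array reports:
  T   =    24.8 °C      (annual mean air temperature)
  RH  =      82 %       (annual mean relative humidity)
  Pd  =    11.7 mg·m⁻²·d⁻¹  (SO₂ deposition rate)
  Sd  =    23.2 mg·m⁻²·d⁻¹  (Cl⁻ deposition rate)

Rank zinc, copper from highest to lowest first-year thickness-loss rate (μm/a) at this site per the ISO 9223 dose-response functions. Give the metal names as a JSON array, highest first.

zinc: temperature factor f = -0.071·(14.8) = -1.0508
  sulphur-dioxide contribution → 0.5786 μm/a
  chloride contribution → 1.666 μm/a
  ⇒ r_corr(zinc) = 2.245 μm/a
copper: T>10 °C ⇒ hinge -0.080·(24.8−10) = -1.1840
  sulphur-dioxide contribution → 0.3881 μm/a
  chloride contribution → 1.546 μm/a
  ⇒ r_corr(copper) = 1.934 μm/a
Ordering by μm/a: zinc (2.24) > copper (1.93)

["zinc", "copper"]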